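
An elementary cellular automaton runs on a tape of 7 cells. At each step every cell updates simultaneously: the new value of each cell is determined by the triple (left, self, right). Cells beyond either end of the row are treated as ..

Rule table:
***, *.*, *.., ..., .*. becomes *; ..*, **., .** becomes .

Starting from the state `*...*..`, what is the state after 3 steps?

***.***
.*.*.*.
.******

.******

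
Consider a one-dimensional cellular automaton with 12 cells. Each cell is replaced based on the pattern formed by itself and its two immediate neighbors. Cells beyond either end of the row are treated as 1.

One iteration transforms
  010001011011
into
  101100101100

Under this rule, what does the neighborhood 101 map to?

1

At position 0 the neighborhood is 101; the next row has 1 there.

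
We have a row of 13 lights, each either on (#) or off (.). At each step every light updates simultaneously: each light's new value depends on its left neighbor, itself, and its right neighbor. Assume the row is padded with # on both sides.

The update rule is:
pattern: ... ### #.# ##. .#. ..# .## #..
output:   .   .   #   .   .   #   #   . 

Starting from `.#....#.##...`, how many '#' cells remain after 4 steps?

6

#....#.##...#
....#.##...##
...#.##...##.
..#.##...##.#
count of #: 6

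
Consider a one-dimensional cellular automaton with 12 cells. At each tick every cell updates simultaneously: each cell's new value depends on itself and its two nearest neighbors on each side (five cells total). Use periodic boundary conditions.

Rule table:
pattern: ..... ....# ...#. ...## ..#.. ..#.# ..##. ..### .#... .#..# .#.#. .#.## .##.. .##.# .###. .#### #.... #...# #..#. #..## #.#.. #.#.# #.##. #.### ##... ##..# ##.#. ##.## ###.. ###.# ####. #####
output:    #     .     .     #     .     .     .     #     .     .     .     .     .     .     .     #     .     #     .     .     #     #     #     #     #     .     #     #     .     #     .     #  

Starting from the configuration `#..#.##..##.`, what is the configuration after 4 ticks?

.#.#..#.....

tick 1: #....#.....#
tick 2: .#......#.#.
tick 3: ....##....#.
tick 4: .#.#..#.....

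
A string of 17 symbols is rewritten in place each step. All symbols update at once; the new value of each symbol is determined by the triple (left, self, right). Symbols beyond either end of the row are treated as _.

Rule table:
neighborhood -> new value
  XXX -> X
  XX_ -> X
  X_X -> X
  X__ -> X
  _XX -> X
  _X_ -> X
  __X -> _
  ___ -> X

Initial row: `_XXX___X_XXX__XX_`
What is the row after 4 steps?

_XXXXX_XXXXXX_XXX
_XXXXXXXXXXXXXXXX
_XXXXXXXXXXXXXXXX  (fixed point — unchanged through step 4)

_XXXXXXXXXXXXXXXX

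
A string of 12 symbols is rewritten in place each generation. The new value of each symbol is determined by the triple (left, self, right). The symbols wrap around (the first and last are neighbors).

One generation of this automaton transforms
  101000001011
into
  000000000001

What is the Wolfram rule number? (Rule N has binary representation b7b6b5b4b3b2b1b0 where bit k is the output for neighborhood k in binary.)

128

position 11: 111 → 1  (bit 7 = 1)
position 0: 110 → 0  (bit 6 = 0)
position 1: 101 → 0  (bit 5 = 0)
position 3: 100 → 0  (bit 4 = 0)
position 10: 011 → 0  (bit 3 = 0)
position 2: 010 → 0  (bit 2 = 0)
position 7: 001 → 0  (bit 1 = 0)
position 4: 000 → 0  (bit 0 = 0)
bits b7..b0 = 10000000 = 128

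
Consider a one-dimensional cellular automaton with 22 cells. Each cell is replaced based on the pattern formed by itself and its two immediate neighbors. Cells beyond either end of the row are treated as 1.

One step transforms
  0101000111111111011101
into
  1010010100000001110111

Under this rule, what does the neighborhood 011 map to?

1

At position 7 the neighborhood is 011; the next row has 1 there.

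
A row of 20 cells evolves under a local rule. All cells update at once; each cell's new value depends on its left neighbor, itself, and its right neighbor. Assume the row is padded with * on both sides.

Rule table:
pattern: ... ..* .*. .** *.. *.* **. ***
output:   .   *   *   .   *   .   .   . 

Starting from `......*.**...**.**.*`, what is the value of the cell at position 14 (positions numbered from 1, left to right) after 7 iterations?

.

*....**...*.*.......
.*..*..*.**.**.....*
.*******......*...*.
........*....***.**.
*......***..*.......
.*....*...****.....*
.**..***.*....*...*.
position 14 holds .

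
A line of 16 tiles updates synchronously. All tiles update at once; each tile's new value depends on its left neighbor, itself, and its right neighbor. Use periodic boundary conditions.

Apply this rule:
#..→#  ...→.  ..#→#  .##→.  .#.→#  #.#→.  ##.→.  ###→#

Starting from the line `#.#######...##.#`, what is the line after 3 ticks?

.##..#.###...#..

...#####.#.#....
..#.###..#.##...
.##..#.###...#..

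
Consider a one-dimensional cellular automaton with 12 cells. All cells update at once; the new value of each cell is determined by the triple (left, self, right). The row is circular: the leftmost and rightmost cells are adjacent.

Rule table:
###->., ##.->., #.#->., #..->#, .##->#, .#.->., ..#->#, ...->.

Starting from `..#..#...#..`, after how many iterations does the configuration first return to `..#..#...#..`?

.#.##.#.#.#.
#..#.......#
.##.#.....##
.#...#...##.
#.#.#.#.##.#
........#..#
#......#.##.
.#....#..#..
#.#..#.##.#.
...##..#....
..##.##.#...
.##..#...#..
##.##.#.#.#.
#..#........
.##.#......#
.#...#....#.
#.#.#.#..#.#
.......##..#
#.....##.##.
.#...##..#..
#.#.##.##.#.
....#..#....
...#.##.#...
..#..#...#..

24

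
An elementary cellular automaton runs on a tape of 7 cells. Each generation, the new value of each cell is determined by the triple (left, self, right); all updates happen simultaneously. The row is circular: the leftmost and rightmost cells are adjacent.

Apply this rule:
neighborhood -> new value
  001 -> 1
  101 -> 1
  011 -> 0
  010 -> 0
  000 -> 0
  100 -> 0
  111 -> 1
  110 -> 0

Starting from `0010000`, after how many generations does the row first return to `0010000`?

7

0100000
1000000
0000001
0000010
0000100
0001000
0010000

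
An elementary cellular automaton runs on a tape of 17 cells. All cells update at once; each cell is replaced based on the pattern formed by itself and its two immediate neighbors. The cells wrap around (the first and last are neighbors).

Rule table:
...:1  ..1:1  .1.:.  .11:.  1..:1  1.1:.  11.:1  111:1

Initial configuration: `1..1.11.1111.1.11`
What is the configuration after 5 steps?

1..11111..1..1111

111...1..111....1
111111.11.111111.
.11111..1..11111.
1.111111.11.11111
1..11111..1..1111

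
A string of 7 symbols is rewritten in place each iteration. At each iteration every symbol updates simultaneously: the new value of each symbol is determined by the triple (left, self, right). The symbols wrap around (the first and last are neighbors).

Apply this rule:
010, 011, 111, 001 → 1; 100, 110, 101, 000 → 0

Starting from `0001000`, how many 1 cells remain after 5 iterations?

iteration 1: 0011000
iteration 2: 0110000
iteration 3: 1100000
iteration 4: 1000001
iteration 5: 0000011
count of 1: 2

2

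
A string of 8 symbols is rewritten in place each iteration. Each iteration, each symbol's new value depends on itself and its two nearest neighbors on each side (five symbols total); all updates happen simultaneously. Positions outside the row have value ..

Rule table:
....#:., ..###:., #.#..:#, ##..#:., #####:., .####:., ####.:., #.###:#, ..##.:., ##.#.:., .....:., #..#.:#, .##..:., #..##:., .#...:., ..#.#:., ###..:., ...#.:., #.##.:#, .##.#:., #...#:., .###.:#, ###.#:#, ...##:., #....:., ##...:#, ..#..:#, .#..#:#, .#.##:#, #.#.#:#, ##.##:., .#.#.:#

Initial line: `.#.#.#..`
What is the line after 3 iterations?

iteration 1: ..####..
iteration 2: ......#.
iteration 3: ......#.

......#.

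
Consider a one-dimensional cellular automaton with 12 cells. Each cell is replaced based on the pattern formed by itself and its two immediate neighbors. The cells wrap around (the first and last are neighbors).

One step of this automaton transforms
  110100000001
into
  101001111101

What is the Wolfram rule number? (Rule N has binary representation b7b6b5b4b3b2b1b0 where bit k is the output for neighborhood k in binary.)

169

position 0: 111 → 1  (bit 7 = 1)
position 1: 110 → 0  (bit 6 = 0)
position 2: 101 → 1  (bit 5 = 1)
position 4: 100 → 0  (bit 4 = 0)
position 11: 011 → 1  (bit 3 = 1)
position 3: 010 → 0  (bit 2 = 0)
position 10: 001 → 0  (bit 1 = 0)
position 5: 000 → 1  (bit 0 = 1)
bits b7..b0 = 10101001 = 169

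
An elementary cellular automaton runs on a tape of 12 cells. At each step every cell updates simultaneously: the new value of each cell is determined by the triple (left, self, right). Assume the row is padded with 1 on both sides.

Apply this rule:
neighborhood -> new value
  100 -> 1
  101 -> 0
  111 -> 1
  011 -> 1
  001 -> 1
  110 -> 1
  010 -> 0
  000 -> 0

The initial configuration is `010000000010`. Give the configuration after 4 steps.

001000000100
110100001011
110010010011
111101101111

111101101111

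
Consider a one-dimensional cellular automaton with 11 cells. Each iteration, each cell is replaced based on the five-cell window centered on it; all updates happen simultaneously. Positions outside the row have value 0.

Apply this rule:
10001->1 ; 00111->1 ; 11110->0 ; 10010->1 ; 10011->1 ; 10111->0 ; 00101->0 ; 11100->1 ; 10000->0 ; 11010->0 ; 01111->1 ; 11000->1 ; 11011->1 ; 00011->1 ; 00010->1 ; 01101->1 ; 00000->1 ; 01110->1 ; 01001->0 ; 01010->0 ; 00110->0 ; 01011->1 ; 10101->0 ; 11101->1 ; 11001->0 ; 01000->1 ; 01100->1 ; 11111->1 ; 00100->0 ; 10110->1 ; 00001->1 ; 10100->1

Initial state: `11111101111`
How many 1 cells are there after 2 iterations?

7

iteration 1: 11110110101
iteration 2: 11011110001
count of 1: 7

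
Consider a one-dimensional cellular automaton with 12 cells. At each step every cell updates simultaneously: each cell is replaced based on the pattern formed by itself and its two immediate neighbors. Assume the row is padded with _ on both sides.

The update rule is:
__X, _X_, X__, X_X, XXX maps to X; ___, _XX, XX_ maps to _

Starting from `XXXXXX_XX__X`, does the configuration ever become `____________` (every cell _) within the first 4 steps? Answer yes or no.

_XXXX_X__XXX
X_XX_XXXX_X_
XX__X_XX_XXX
__XXXX__X_X_
step 4 is __XXXX__X_X_, still not uniform _

no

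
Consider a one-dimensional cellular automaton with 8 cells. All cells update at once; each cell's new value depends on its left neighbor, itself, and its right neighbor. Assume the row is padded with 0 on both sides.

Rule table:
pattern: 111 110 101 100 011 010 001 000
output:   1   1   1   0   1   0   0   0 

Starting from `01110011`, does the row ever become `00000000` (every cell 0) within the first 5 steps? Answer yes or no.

no

step 1: 01110011  (fixed point — unchanged through step 5)
step 5 is 01110011, still not uniform 0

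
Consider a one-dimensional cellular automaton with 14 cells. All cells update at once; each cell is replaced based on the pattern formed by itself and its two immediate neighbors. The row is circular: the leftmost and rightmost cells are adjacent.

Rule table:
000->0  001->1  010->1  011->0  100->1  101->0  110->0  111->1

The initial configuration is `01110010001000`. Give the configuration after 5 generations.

10010010101011

10101111011100
10100110001011
00111001011001
11010111000111
10010010101011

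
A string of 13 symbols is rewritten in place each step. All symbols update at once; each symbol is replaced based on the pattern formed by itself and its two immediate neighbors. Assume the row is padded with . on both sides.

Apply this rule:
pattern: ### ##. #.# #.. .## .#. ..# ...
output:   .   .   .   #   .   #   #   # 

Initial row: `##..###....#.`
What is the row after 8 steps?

..##...######
##..###......
..##...######  (repeats step 1; period 2)
step 8: ##..###......

##..###......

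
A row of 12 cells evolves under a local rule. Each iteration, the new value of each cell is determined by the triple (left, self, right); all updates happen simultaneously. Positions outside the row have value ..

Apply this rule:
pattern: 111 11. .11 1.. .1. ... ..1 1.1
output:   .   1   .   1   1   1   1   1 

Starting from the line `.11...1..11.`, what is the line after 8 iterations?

iteration 1: 1.1111111.11
iteration 2: 11......11.1
iteration 3: .1111111.111
iteration 4: 1......11..1
iteration 5: 1111111.1111
iteration 6: ......11...1
iteration 7: 111111.11111
iteration 8: .....11....1

.....11....1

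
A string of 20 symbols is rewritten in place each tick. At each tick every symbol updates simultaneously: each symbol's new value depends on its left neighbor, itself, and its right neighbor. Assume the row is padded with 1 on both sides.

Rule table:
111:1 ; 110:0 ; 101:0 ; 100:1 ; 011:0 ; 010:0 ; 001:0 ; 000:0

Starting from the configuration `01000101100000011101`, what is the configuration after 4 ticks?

tick 1: 00100000010000001000
tick 2: 10010000001000000100
tick 3: 01001000000100000010
tick 4: 00100100000010000000

00100100000010000000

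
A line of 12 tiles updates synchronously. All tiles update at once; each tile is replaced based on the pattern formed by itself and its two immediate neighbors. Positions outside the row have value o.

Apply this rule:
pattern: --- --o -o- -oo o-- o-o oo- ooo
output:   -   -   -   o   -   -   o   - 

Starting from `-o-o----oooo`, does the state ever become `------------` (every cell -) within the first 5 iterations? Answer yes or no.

yes

--------o---
------------
all cells are - at iteration 2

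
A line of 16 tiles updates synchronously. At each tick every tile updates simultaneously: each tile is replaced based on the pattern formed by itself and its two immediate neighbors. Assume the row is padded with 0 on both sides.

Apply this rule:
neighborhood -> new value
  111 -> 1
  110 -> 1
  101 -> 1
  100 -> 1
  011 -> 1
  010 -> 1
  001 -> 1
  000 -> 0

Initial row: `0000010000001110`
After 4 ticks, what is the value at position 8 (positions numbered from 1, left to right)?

1

tick 1: 0000111000011111
tick 2: 0001111100111111
tick 3: 0011111111111111
tick 4: 0111111111111111
position 8 holds 1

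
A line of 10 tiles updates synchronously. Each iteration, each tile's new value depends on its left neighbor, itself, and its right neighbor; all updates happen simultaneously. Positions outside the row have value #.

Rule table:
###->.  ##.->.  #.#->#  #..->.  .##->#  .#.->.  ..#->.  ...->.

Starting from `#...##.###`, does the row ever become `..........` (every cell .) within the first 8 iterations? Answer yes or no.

yes

....#.##..
.....##...
.....#....
..........
all cells are . at iteration 4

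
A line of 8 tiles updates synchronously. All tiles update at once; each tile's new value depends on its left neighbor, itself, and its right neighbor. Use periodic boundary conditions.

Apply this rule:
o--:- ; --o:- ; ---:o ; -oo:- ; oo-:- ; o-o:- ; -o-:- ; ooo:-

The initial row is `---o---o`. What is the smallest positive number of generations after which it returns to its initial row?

-o---o--
---o---o

2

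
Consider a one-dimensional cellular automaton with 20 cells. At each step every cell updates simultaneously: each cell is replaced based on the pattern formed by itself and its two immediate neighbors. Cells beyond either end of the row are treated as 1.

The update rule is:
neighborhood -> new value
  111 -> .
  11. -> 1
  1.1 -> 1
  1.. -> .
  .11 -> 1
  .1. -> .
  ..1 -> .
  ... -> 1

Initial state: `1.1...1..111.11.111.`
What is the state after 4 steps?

1..11111..111111.11.

11..1....1.111111.11
.1....11..11....111.
1..11.11..11.11.1.11
1..11111..111111.11.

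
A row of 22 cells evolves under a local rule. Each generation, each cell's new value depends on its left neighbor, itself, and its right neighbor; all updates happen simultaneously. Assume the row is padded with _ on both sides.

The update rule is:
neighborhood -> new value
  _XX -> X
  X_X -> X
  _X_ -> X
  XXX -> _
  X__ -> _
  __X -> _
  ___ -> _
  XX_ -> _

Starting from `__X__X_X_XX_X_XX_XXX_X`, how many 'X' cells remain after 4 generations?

5

__X__XXXXX_XXXX_XX__XX
__X__X____XX___XX___X_
__X__X____X____X____X_
__X__X____X____X____X_
count of X: 5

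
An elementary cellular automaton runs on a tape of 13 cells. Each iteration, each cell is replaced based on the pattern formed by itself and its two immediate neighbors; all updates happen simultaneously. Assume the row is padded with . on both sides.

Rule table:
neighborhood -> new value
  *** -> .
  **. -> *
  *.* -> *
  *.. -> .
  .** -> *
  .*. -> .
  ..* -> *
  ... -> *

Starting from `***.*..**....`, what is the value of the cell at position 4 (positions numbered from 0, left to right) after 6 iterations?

*

*.**..***.***
.***.**.***.*
**.******.**.
****....****.
*..*.****..*.
..*.**..*.*..
position 4 holds *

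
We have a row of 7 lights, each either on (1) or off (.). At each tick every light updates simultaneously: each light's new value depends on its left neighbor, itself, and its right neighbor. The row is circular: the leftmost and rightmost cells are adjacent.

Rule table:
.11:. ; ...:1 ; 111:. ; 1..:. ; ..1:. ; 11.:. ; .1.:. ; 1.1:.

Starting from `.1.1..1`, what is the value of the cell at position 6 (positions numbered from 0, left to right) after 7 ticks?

.

.......
1111111
.......  (repeats tick 1; period 2)
tick 7: .......
position 6 holds .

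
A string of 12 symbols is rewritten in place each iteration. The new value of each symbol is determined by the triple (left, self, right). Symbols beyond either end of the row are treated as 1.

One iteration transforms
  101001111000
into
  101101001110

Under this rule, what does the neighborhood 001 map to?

At position 4 the neighborhood is 001; the next row has 0 there.

0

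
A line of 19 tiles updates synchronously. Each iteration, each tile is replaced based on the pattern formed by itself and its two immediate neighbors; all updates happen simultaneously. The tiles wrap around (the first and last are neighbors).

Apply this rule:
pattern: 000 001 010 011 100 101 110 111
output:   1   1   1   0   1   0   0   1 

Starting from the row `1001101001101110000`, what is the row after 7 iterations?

1110001110000101111
1101110101111100111
1000100100111011011
0111111111010000001
0011111110011111111
1101111101101111110
0000111000000111100

0000111000000111100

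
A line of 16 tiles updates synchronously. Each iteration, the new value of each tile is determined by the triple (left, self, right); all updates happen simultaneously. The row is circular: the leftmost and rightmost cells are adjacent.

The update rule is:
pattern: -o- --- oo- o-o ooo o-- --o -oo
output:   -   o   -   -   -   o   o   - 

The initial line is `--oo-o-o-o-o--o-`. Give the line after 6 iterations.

--oooooooooo----

oo----------oo-o
--oooooooooo----
oo----------oooo
--oooooooooo----  (repeats iteration 2; period 2)
iteration 6: --oooooooooo----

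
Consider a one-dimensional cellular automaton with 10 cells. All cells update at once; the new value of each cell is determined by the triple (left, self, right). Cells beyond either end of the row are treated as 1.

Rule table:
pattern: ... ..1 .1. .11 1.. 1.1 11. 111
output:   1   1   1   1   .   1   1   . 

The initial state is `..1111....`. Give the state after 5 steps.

.11..1.111
111.1111..
..111..1.1
.11.1.1111
1111111...

1111111...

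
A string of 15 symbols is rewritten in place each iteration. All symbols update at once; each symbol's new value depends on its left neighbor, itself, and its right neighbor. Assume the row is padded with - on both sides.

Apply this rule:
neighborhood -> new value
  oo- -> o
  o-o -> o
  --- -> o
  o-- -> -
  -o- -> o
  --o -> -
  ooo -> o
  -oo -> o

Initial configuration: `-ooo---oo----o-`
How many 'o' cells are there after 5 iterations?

13

iteration 1: -ooo-o-oo-oo-o-
iteration 2: -ooooooooooooo-
iteration 3: -ooooooooooooo-  (fixed point — unchanged through iteration 5)
count of o: 13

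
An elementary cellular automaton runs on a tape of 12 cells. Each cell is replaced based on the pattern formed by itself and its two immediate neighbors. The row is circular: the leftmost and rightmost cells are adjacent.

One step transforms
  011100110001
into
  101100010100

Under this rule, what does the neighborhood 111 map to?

1

At position 2 the neighborhood is 111; the next row has 1 there.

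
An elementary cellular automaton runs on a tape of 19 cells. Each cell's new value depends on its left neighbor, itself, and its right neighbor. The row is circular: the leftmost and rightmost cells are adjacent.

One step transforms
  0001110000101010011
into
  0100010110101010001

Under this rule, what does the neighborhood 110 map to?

1

At position 5 the neighborhood is 110; the next row has 1 there.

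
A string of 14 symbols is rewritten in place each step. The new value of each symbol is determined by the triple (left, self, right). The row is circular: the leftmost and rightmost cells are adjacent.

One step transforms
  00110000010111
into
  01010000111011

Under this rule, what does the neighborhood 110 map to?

At position 3 the neighborhood is 110; the next row has 1 there.

1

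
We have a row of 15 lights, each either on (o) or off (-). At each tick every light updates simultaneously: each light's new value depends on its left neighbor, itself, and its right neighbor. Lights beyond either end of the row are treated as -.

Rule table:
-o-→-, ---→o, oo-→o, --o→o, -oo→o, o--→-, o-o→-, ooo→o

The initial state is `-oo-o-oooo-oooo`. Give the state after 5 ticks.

ooo-oooooo-oooo

ooo---oooo-oooo
ooo-oooooo-oooo
ooo-oooooo-oooo  (fixed point — unchanged through tick 5)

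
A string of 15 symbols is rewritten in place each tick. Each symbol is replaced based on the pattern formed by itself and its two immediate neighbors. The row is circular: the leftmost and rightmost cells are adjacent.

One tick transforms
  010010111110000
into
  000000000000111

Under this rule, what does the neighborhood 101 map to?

At position 5 the neighborhood is 101; the next row has 0 there.

0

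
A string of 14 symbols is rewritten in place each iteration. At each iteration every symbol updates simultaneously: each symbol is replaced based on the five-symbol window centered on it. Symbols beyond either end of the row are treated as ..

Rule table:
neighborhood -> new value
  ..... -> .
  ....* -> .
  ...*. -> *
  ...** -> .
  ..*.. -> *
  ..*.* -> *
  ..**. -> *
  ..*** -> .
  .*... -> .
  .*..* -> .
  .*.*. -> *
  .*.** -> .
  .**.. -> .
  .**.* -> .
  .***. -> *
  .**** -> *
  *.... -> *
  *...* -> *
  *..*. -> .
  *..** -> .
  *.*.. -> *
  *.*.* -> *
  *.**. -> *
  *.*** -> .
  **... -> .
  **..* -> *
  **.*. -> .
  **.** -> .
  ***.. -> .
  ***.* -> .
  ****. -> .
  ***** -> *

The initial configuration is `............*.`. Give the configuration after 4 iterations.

iteration 1: ...........**.
iteration 2: ...........*..
iteration 3: ..........**.*
iteration 4: ..........*..*

..........*..*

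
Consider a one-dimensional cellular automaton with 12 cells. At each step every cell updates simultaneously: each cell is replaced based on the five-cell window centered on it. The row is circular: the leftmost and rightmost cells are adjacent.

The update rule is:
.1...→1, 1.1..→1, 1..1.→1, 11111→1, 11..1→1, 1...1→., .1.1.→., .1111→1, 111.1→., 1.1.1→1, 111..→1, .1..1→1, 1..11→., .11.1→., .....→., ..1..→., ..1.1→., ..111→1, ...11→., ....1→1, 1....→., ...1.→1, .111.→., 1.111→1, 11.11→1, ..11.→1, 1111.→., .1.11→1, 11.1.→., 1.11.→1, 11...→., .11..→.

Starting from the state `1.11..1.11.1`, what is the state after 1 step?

.11.11.11.11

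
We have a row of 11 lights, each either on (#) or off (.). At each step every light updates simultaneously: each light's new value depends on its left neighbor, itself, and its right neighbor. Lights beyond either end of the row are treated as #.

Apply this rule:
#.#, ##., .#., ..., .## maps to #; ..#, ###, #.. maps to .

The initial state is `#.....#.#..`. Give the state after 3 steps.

..###.###..

#.###.###..
###.###.#..
..###.###..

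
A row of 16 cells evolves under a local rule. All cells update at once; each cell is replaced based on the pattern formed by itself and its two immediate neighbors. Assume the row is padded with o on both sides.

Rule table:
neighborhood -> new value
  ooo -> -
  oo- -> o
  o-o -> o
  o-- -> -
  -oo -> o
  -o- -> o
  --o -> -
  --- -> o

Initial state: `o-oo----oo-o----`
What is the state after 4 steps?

oooo-oo-oooo-oo-
---oooooo--ooooo
-o-o----o--o----
oooo-oo-o--o-oo-

oooo-oo-o--o-oo-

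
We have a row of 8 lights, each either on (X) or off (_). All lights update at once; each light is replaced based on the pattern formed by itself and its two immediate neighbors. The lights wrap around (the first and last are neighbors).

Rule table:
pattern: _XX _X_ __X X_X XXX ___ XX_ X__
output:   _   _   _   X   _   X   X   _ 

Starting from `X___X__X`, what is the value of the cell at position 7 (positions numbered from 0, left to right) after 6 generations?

generation 1: X_X_____
generation 2: _X__XXX_
generation 3: ______X_
generation 4: XXXXX___
generation 5: ____X_X_
generation 6: XXX__X__
position 7 holds _

_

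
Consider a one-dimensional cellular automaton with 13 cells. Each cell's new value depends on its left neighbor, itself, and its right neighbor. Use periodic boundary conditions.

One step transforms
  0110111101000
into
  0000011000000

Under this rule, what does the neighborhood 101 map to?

0

At position 3 the neighborhood is 101; the next row has 0 there.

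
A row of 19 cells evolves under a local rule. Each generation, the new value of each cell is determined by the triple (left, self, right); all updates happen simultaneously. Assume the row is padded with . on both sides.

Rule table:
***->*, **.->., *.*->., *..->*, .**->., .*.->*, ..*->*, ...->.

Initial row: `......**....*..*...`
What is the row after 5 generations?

.*..**.*..*.***..*.

generation 1: .....*..*..******..
generation 2: ....*******.****.*.
generation 3: ...*.*****...**..**
generation 4: ..**..***.*.*..**..
generation 5: .*..**.*..*.***..*.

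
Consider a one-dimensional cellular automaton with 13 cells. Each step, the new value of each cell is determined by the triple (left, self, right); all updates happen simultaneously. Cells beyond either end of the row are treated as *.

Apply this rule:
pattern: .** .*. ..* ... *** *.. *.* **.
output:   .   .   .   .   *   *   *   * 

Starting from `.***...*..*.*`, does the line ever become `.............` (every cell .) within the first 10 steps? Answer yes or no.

no

step 1: *.***...*..*.
step 2: **.***...*..*
step 3: ***.***...*..
step 4: ****.***...*.
step 5: *****.***...*
step 6: ******.***...
step 7: *******.***..
step 8: ********.***.
step 9: *********.***
step 10: **********.**
step 10 is **********.**, still not uniform .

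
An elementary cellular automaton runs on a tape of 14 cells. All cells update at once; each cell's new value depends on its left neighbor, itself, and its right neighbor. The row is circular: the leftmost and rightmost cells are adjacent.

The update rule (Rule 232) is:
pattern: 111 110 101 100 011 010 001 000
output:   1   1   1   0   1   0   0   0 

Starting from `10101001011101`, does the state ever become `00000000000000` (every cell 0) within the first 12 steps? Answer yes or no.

no

11010000111111
11100000111111
11100000111111  (fixed point — unchanged through step 12)
step 12 is 11100000111111, still not uniform 0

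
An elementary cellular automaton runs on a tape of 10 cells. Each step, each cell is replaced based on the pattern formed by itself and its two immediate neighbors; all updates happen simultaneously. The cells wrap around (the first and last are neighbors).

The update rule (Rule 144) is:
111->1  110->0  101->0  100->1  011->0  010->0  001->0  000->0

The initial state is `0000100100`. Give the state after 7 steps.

0100100000

step 1: 0000010010
step 2: 0000001001
step 3: 1000000100
step 4: 0100000010
step 5: 0010000001
step 6: 1001000000
step 7: 0100100000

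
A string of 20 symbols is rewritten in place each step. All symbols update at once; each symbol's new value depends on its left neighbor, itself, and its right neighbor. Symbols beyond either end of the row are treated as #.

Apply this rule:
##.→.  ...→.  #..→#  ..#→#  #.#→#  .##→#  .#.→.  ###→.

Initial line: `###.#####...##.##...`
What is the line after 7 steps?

step 1: ...##....#.##.##.#.#
step 2: #.##.#..#.##.##.#.##
step 3: .##.#.##.##.##.#.##.
step 4: ##.#.##.##.##.#.##.#
step 5: ..#.##.##.##.#.##.##
step 6: ##.##.##.##.#.##.##.
step 7: ..##.##.##.#.##.##.#

..##.##.##.#.##.##.#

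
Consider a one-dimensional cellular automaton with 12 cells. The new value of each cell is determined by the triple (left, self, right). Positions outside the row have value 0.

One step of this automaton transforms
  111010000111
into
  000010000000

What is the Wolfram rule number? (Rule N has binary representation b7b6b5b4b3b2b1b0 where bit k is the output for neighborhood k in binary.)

position 1: 111 → 0  (bit 7 = 0)
position 2: 110 → 0  (bit 6 = 0)
position 3: 101 → 0  (bit 5 = 0)
position 5: 100 → 0  (bit 4 = 0)
position 0: 011 → 0  (bit 3 = 0)
position 4: 010 → 1  (bit 2 = 1)
position 8: 001 → 0  (bit 1 = 0)
position 6: 000 → 0  (bit 0 = 0)
bits b7..b0 = 00000100 = 4

4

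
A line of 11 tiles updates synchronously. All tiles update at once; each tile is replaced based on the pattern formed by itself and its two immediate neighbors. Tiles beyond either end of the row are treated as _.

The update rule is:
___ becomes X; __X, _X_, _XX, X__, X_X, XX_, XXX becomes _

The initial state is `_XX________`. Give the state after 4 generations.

XXX________

generation 1: ____XXXXXXX
generation 2: XXX________
generation 3: ____XXXXXXX  (repeats generation 1; period 2)
generation 4: XXX________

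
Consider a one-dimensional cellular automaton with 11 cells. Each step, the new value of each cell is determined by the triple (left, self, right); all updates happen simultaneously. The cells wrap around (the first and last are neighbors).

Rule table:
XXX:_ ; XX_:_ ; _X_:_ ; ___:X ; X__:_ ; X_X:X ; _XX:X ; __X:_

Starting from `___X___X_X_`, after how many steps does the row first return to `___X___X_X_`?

11

XX___X__X__
X__X_______
_____XXXXX_
XXXX_X_____
X___X__XXX_
__X____X__X
____XX_____
XXX_X__XXXX
___X___X___
XX___X___XX
___X___X_X_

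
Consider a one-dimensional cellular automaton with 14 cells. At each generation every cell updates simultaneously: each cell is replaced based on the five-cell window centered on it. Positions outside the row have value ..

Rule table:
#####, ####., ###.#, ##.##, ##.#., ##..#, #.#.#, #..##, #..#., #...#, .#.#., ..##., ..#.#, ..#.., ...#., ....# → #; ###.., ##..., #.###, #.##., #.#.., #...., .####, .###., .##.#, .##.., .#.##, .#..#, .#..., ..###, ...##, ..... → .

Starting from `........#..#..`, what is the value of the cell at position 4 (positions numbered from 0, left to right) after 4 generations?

......###.##..
....#...##....
..###.#.#.....
#...####......
position 4 holds #

#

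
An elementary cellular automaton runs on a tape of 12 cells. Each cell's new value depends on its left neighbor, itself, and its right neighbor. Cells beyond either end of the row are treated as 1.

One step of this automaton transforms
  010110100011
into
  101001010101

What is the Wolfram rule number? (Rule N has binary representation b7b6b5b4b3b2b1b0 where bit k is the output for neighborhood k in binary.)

178

position 11: 111 → 1  (bit 7 = 1)
position 4: 110 → 0  (bit 6 = 0)
position 0: 101 → 1  (bit 5 = 1)
position 7: 100 → 1  (bit 4 = 1)
position 3: 011 → 0  (bit 3 = 0)
position 1: 010 → 0  (bit 2 = 0)
position 9: 001 → 1  (bit 1 = 1)
position 8: 000 → 0  (bit 0 = 0)
bits b7..b0 = 10110010 = 178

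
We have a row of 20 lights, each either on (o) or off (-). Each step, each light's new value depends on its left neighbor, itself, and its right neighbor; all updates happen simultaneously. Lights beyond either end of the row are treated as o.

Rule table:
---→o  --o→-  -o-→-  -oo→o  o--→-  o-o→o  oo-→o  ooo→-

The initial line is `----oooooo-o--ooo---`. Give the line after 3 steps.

-oo-o----oo---o-o-o-
oooo--oo-oo-o--o-o-o
---o--oooooo----o-oo

---o--oooooo----o-oo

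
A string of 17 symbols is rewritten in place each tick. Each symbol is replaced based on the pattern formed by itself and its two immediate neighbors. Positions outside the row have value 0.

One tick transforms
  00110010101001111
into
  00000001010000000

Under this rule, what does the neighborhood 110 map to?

At position 3 the neighborhood is 110; the next row has 0 there.

0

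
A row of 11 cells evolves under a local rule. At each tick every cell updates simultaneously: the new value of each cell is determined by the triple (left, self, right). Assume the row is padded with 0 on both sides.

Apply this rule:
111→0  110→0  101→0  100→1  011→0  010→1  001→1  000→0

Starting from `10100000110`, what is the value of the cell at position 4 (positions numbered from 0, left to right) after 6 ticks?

0

10110001001
10001011111
11011000000
00000100000
00001110000
00010001000
position 4 holds 0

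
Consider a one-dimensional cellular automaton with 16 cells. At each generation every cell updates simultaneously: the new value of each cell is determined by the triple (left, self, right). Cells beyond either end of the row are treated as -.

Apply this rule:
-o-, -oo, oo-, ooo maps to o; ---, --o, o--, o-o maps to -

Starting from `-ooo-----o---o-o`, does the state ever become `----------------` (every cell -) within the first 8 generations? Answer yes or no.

no

-ooo-----o---o-o  (fixed point — unchanged through generation 8)
generation 8 is -ooo-----o---o-o, still not uniform -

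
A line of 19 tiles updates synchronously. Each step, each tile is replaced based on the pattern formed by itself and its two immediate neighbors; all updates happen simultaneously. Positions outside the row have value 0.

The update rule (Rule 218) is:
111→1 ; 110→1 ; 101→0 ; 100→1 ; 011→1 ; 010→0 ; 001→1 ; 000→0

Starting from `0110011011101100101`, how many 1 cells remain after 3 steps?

1111111011101111000
1111111011101111100
1111111011101111110
count of 1: 16

16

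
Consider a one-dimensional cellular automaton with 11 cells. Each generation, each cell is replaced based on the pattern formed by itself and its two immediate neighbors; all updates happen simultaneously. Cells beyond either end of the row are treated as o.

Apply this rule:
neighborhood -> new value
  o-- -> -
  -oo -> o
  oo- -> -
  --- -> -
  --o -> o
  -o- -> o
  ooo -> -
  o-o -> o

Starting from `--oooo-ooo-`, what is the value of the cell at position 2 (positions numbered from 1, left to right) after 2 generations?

o

-oo---oo--o
oo---oo--oo
position 2 holds o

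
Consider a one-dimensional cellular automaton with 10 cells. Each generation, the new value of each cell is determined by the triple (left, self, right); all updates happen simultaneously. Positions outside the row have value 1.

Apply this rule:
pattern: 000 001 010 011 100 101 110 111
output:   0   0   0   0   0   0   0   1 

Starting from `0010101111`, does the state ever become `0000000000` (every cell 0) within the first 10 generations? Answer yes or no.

0000000111
0000000011
0000000001
0000000000
all cells are 0 at generation 4

yes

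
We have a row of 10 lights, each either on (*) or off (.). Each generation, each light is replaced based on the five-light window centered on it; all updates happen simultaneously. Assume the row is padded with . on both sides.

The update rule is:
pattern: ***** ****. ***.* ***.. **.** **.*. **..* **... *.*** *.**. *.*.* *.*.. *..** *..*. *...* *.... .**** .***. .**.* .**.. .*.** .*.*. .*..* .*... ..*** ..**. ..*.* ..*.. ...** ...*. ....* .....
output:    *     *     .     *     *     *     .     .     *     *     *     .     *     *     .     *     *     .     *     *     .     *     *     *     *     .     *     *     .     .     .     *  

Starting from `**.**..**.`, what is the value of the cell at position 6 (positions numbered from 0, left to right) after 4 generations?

.****.*.*.
.***.***.*
.*..**..*.
.***.*.***
position 6 holds .

.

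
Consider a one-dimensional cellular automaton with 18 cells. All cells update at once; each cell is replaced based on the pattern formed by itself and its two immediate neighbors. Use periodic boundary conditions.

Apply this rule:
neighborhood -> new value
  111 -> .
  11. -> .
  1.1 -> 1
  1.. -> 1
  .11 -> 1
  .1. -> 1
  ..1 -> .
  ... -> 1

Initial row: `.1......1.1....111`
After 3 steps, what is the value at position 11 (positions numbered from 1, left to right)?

1111111.111111.1..
1......11.....111.
111111.1.1111.1..1
position 11 holds 1

1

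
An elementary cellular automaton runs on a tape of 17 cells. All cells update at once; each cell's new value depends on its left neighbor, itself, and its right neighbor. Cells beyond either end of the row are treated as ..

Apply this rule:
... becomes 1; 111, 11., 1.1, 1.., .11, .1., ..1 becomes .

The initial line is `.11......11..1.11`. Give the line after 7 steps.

step 1: ....1111.........
step 2: 111......11111111
step 3: ....1111.........  (repeats step 1; period 2)
step 7: ....1111.........

....1111.........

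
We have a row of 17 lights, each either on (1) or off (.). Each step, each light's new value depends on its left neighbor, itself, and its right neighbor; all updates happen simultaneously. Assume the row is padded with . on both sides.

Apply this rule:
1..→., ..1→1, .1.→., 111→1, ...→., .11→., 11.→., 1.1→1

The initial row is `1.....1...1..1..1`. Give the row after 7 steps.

...1..1..1.......

step 1: .....1...1..1..1.
step 2: ....1...1..1..1..
step 3: ...1...1..1..1...
step 4: ..1...1..1..1....
step 5: .1...1..1..1.....
step 6: 1...1..1..1......
step 7: ...1..1..1.......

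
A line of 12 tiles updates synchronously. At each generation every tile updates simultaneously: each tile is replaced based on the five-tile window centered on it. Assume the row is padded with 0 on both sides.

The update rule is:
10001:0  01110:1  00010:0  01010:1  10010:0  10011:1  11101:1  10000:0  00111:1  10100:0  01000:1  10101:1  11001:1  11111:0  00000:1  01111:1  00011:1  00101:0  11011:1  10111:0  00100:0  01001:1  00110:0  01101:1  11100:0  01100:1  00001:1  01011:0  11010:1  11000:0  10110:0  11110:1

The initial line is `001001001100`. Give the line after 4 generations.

110110110110

100100110100
010011011010
001101101101
110110110110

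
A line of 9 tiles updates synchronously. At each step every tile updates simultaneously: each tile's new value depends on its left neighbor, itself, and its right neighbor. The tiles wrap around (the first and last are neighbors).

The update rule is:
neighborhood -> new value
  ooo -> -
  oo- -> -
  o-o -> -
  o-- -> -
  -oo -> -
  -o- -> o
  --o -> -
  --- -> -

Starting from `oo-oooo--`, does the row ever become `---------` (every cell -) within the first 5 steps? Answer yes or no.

yes

step 1: ---------
all cells are - at step 1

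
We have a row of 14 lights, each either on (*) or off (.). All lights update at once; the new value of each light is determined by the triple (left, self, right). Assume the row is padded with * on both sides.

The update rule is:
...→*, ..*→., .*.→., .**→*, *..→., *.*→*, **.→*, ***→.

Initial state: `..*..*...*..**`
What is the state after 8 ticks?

.......*....*.
.*****...**..*
**...*.*.**..*
.*.*..*.***..*
*.*....**.*..*
**..**.***...*
.*..****.*.*.*
*...*..**.*.**

*...*..**.*.**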